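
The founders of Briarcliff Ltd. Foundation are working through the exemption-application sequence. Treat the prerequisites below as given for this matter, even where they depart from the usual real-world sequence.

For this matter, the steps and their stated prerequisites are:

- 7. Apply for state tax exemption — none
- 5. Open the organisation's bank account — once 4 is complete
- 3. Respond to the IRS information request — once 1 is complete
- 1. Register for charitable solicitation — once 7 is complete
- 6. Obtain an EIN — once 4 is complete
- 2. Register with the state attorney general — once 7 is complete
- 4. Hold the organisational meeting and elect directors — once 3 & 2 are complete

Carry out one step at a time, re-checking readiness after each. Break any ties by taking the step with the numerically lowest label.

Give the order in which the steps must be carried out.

7, 1, 2, 3, 4, 5, 6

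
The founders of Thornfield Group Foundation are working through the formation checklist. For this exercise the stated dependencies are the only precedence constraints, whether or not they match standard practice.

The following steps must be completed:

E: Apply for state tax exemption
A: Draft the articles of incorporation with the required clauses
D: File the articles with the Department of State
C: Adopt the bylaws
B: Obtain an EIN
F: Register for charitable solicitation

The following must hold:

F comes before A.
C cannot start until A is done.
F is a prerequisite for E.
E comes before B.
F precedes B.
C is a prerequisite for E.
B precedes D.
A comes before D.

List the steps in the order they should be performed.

Only F has no prerequisites, so it is first.
Next only A has its prerequisites met → A.
That leaves C as the only ready step → C.
E needed C and F, now all done → E.
Next only B has its prerequisites met → B.
D needed A and B, now all done → D.

F A C E B D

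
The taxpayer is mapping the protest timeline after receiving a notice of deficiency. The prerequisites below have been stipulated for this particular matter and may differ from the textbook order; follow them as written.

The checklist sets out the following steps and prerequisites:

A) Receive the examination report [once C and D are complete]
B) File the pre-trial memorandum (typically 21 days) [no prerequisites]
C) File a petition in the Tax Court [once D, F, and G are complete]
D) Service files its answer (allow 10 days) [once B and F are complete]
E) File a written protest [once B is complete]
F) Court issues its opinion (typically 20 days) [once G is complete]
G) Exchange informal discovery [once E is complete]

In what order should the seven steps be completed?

B E G F D C A

Only B has no prerequisites, so it is first.
Next only E has its prerequisites met → E.
G needed E, now all done → G.
F needed G, now all done → F.
That leaves D as the only ready step → D.
C needed D, F and G, now all done → C.
A is the only step now ready → A.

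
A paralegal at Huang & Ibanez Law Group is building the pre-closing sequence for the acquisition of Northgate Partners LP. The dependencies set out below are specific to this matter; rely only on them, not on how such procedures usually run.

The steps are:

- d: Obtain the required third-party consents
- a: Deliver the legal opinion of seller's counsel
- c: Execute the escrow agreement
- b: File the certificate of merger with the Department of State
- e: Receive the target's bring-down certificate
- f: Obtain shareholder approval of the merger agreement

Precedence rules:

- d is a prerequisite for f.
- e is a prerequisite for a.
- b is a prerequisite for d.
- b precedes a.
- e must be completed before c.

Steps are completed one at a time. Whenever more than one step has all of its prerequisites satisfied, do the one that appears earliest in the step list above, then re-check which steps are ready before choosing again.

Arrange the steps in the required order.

b and e have no prerequisites; b is listed earlier, so b is first.
d now also ready, so the ready set is {d, e}; d is listed earlier → d.
Now e and f have their prerequisites met. e is listed earlier, so e next.
a, c and f are all available; a is listed earlier → a.
Ready: c and f. c is listed earlier → c.
f needed d, now all done → f.

b, d, e, a, c, f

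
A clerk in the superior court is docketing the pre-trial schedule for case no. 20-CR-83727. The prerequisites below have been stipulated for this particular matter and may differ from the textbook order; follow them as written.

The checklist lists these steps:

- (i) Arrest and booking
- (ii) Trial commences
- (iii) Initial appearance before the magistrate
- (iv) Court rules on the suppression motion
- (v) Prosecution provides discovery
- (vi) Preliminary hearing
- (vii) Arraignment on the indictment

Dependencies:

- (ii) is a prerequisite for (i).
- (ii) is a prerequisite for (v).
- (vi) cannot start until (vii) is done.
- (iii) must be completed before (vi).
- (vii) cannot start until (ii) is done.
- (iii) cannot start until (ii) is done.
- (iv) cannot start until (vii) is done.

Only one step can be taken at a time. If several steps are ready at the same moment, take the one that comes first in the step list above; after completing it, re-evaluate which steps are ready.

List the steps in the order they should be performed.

(ii), (i), (iii), (v), (vii), (iv), (vi)

Only (ii) has no prerequisites, so it is first.
Ready: (i), (iii), (v) and (vii). (i) is listed earlier → (i).
Ready: (iii), (v) and (vii). (iii) is listed earlier → (iii).
(v) and (vii) are both available; (v) is listed earlier → (v).
Next only (vii) has its prerequisites met → (vii).
Ready: (iv) and (vi). (iv) is listed earlier → (iv).
(vi) needed (iii) and (vii), now all done → (vi).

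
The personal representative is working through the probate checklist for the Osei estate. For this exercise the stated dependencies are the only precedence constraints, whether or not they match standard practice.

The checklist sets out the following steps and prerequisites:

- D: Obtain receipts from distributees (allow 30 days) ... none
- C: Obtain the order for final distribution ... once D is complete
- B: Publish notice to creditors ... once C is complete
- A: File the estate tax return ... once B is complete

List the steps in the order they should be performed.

D C B A

D has no prerequisites → D first.
Next only C has its prerequisites met → C.
B needed C, now all done → B.
A needed B, now all done → A.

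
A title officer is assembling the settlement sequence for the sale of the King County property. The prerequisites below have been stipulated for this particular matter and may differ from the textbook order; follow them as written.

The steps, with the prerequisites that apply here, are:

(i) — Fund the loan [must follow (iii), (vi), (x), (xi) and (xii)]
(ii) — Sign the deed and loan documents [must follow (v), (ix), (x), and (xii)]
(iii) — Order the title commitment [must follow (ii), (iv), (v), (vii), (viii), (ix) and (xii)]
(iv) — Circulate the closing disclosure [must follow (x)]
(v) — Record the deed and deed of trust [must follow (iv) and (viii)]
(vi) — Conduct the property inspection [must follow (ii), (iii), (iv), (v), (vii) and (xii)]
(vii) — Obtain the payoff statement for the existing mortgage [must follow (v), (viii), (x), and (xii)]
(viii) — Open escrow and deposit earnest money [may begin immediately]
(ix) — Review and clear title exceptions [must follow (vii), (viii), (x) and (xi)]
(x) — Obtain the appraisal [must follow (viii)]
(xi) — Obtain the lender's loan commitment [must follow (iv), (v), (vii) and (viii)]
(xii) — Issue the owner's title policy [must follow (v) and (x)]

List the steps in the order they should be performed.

(viii) → (x) → (iv) → (v) → (xii) → (vii) → (xi) → (ix) → (ii) → (iii) → (vi) → (i)

(viii) is the only step with nothing outstanding, so it goes first.
(x) is the only step now ready → (x).
Next only (iv) has its prerequisites met → (iv).
That leaves (v) as the only ready step → (v).
(xii) needed (v) and (x), now all done → (xii).
(vii) needed (v), (viii), (x) and (xii), now all done → (vii).
(xi) is the only step now ready → (xi).
Next only (ix) has its prerequisites met → (ix).
(ii) is the only step now ready → (ii).
(iii) is the only step now ready → (iii).
That leaves (vi) as the only ready step → (vi).
(i) is the only step now ready → (i).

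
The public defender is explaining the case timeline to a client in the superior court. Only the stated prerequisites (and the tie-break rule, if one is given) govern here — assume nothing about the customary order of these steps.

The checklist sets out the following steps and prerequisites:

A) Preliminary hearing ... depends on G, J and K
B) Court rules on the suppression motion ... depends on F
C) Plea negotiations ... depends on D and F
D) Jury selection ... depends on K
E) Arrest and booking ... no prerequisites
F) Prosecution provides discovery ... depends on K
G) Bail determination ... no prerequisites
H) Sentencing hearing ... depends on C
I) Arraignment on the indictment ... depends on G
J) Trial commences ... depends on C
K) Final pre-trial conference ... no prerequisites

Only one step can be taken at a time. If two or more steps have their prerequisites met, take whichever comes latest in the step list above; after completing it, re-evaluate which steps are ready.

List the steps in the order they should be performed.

K, G, I, F, E, D, C, J, H, B, A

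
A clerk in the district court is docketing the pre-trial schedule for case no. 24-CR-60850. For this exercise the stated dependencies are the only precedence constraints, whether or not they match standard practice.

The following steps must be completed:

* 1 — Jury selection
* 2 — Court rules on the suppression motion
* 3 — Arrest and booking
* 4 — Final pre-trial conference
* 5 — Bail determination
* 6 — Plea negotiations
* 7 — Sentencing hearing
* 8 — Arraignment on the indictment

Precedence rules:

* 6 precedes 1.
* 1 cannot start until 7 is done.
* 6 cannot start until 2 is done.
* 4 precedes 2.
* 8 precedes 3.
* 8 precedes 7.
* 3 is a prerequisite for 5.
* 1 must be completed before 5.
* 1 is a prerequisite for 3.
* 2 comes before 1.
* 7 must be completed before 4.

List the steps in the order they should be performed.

8 7 4 2 6 1 3 5

8 is the only step with nothing outstanding, so it goes first.
7 needed 8, now all done → 7.
4 needed 7, now all done → 4.
2 needed 4, now all done → 2.
6 is the only step now ready → 6.
1 is the only step now ready → 1.
3 needed 1 and 8, now all done → 3.
Next only 5 has its prerequisites met → 5.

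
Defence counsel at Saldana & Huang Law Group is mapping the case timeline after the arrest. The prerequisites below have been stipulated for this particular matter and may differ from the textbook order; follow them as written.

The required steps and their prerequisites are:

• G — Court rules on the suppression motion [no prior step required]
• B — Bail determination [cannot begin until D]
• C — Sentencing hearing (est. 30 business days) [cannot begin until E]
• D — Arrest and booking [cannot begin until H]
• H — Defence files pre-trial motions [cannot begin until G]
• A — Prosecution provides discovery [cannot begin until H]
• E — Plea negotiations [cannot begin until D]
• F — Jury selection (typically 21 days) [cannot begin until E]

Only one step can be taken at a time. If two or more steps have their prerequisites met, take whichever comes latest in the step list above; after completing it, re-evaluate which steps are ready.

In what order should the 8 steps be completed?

G H A D E F C B

G has no prerequisites → G first.
H is the only step now ready → H.
A and D are both available; A is listed later → A.
Next only D has its prerequisites met → D.
Ready: E and B. E is listed later → E.
F and C now also ready, so the ready set is {F, C, B}; F is listed later → F.
Ready: C and B. C is listed later → C.
B is the only step now ready → B.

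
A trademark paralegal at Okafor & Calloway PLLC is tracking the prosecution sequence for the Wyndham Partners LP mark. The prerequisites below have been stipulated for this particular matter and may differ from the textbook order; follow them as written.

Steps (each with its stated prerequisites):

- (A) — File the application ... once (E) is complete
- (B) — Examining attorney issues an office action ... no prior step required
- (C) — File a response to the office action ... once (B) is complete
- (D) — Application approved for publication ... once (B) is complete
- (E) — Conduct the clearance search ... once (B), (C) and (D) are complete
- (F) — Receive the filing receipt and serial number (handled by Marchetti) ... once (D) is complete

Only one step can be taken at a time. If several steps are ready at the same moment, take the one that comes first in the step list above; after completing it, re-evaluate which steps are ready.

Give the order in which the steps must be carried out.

(B), (C), (D), (E), (A), (F)

(B) has no prerequisites → (B) first.
(C) and (D) are both available; (C) is listed earlier → (C).
That leaves (D) as the only ready step → (D).
Now (E) and (F) have their prerequisites met. (E) is listed earlier, so (E) next.
Now (A) and (F) have their prerequisites met. (A) is listed earlier, so (A) next.
That leaves (F) as the only ready step → (F).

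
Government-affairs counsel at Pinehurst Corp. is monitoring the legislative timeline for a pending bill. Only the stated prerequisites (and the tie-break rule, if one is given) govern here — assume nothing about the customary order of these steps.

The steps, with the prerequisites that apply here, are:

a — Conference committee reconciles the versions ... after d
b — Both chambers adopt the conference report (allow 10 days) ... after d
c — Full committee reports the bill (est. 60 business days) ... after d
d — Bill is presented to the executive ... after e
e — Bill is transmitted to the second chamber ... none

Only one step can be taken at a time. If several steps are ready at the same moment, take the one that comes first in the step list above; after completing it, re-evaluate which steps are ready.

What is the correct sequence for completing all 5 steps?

e is the only step with nothing outstanding, so it goes first.
d is the only step now ready → d.
Ready: a, b and c. a is listed earlier → a.
Now b and c have their prerequisites met. b is listed earlier, so b next.
c needed d, now all done → c.

e d a b c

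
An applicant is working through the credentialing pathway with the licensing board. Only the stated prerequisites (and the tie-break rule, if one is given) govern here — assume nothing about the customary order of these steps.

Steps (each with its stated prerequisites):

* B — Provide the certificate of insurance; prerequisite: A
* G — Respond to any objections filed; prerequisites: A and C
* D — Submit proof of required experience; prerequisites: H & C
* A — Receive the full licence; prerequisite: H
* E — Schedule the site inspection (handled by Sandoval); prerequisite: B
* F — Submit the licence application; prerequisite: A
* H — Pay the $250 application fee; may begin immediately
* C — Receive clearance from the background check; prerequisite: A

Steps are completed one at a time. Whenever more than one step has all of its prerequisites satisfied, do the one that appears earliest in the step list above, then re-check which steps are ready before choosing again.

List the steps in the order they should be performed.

H, A, B, E, F, C, G, D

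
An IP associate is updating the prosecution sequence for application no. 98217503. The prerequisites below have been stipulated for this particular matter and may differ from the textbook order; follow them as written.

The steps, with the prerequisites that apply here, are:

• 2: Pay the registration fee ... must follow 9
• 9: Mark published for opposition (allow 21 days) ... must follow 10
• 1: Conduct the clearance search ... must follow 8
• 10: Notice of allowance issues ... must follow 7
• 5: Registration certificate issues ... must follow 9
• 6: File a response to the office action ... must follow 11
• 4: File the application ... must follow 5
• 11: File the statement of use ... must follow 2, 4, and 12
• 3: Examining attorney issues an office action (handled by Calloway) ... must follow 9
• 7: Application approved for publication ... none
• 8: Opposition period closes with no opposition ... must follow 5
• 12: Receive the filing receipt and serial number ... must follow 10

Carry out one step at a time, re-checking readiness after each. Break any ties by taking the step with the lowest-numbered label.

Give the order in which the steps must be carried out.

7 is the only step with nothing outstanding, so it goes first.
10 needed 7, now all done → 10.
Ready: 9 and 12. 9 has the earlier label → 9.
Now 2, 3, 5 and 12 have their prerequisites met. 2 has the earlier label, so 2 next.
Now 3, 5 and 12 have their prerequisites met. 3 has the earlier label, so 3 next.
5 and 12 are both available; 5 has the earlier label → 5.
4, 8 and 12 are all available; 4 has the earlier label → 4.
Now 8 and 12 have their prerequisites met. 8 has the earlier label, so 8 next.
1 now also ready, so the ready set is {1, 12}; 1 has the earlier label → 1.
12 needed 10, now all done → 12.
11 needed 2, 4 and 12, now all done → 11.
6 is the only step now ready → 6.

7, 10, 9, 2, 3, 5, 4, 8, 1, 12, 11, 6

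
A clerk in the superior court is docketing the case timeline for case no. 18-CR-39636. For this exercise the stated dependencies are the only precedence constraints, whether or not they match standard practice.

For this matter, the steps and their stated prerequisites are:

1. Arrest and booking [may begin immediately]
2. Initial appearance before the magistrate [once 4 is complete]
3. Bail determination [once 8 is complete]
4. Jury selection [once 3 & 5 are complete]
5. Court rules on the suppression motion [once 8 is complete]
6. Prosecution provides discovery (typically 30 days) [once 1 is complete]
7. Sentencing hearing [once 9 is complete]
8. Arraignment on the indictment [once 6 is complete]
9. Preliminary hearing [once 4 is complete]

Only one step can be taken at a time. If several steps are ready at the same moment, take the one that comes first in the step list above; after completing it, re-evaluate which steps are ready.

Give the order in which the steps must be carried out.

1, 6, 8, 3, 5, 4, 2, 9, 7

1 has no prerequisites → 1 first.
6 needed 1, now all done → 6.
8 needed 6, now all done → 8.
Now 3 and 5 have their prerequisites met. 3 is listed earlier, so 3 next.
5 is the only step now ready → 5.
4 is the only step now ready → 4.
2 and 9 are both available; 2 is listed earlier → 2.
9 needed 4, now all done → 9.
7 is the only step now ready → 7.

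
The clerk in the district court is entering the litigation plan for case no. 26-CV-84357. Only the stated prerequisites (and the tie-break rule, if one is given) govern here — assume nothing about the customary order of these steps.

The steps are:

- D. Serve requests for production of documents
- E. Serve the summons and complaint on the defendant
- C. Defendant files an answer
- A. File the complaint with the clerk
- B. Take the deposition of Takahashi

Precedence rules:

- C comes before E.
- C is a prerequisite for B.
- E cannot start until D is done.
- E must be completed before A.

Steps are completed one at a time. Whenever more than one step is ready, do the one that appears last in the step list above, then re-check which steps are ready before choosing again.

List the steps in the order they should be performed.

Nothing is required for C and D. C is listed later → C first.
Now B and D have their prerequisites met. B is listed later, so B next.
Next only D has its prerequisites met → D.
E needed C and D, now all done → E.
A needed E, now all done → A.

C, B, D, E, A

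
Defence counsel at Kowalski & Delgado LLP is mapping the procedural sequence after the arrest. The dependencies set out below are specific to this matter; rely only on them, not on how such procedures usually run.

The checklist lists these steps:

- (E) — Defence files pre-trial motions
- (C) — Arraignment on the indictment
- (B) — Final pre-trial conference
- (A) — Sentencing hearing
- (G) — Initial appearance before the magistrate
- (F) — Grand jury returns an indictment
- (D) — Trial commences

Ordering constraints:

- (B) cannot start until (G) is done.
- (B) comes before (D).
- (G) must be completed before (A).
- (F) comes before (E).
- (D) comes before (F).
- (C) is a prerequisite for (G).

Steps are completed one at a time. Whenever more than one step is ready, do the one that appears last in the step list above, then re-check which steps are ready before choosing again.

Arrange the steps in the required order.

(C) (G) (A) (B) (D) (F) (E)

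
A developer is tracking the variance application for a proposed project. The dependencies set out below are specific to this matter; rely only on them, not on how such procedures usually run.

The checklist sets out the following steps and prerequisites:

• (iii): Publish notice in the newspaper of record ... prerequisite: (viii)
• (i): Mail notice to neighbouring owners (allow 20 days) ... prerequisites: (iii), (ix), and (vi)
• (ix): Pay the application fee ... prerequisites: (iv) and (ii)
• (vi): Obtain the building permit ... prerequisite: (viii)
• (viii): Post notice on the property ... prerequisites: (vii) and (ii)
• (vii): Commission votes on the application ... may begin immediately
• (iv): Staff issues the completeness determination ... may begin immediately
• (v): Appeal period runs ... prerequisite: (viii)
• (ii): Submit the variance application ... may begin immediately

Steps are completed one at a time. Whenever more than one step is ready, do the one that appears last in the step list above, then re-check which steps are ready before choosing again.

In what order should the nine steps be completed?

(ii), (iv), (vii), (viii), (v), (vi), (ix), (iii), (i)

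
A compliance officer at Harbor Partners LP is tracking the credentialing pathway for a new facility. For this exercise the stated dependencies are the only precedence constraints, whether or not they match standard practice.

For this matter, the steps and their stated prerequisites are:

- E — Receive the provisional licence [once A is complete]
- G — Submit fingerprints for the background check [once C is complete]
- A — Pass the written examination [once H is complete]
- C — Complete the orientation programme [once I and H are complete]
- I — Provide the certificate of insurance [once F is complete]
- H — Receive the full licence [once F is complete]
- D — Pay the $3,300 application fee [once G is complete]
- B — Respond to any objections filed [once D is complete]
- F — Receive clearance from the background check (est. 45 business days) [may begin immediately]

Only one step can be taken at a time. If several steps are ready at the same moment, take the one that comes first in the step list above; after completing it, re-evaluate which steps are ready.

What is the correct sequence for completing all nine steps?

F I H A E C G D B

F has no prerequisites → F first.
Now I and H have their prerequisites met. I is listed earlier, so I next.
Next only H has its prerequisites met → H.
A and C are both available; A is listed earlier → A.
E now also ready, so the ready set is {E, C}; E is listed earlier → E.
C is the only step now ready → C.
Next only G has its prerequisites met → G.
D needed G, now all done → D.
Next only B has its prerequisites met → B.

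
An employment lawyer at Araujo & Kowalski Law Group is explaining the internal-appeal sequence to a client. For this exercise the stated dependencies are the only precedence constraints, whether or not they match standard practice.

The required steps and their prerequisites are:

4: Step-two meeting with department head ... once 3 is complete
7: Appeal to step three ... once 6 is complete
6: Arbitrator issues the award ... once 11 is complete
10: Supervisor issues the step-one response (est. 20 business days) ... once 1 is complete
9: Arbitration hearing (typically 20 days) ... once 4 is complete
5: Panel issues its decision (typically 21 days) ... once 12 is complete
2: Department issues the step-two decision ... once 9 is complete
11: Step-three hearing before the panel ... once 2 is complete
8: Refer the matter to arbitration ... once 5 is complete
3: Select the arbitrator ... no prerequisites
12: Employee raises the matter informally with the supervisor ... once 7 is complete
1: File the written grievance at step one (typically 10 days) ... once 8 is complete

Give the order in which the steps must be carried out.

3, 4, 9, 2, 11, 6, 7, 12, 5, 8, 1, 10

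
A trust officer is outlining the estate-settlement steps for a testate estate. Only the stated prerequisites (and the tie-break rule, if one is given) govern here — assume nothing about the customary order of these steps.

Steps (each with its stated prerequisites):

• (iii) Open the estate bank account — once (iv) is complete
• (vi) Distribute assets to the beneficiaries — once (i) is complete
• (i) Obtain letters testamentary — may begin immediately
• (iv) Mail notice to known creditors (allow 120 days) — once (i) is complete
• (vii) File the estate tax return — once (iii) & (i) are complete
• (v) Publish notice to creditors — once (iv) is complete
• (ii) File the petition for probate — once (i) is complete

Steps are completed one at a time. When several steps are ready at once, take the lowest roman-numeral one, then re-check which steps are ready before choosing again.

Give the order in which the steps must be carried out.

(i), (ii), (iv), (iii), (v), (vi), (vii)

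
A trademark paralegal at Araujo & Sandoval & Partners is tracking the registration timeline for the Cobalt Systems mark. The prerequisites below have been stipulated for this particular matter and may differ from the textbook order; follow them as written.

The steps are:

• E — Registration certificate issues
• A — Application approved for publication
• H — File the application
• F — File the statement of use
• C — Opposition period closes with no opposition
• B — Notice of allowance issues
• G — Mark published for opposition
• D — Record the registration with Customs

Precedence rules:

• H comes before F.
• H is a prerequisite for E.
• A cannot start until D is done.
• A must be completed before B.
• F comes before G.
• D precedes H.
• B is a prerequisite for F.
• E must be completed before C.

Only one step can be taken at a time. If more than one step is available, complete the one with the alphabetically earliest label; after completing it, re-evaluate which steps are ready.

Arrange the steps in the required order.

D, A, B, H, E, C, F, G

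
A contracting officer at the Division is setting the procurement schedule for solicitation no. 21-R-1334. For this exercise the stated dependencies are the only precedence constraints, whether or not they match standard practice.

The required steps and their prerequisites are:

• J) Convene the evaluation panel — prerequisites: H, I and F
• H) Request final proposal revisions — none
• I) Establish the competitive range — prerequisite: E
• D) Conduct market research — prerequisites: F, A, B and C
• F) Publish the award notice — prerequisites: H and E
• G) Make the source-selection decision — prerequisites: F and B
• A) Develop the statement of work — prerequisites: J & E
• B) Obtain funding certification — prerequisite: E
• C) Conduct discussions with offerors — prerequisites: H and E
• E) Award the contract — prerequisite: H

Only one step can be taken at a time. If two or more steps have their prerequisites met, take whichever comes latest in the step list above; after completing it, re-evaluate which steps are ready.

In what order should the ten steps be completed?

H E C B F G I J A D

H has no prerequisites → H first.
Next only E has its prerequisites met → E.
Ready: C, B, F and I. C is listed later → C.
Now B, F and I have their prerequisites met. B is listed later, so B next.
F and I are both available; F is listed later → F.
G now also ready, so the ready set is {G, I}; G is listed later → G.
I needed E, now all done → I.
J needed F, I and H, now all done → J.
A needed E and J, now all done → A.
D needed C, B, A and F, now all done → D.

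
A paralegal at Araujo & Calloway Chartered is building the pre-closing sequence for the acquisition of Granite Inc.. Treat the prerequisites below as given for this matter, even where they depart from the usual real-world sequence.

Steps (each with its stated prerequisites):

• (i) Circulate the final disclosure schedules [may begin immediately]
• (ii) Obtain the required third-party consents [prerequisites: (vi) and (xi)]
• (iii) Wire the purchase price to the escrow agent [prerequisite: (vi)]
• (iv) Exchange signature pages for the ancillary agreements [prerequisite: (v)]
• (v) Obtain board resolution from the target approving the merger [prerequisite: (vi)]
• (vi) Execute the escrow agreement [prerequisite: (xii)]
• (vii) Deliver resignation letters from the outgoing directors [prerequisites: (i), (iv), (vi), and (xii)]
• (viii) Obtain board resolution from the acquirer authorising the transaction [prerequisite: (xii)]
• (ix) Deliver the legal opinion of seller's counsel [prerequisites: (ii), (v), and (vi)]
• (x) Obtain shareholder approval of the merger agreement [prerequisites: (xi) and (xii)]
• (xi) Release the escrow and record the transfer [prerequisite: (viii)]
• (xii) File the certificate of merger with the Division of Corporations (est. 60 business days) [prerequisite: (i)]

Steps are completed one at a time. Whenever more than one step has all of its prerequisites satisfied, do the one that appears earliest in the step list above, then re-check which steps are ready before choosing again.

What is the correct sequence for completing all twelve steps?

(i) is the only step with nothing outstanding, so it goes first.
(xii) is the only step now ready → (xii).
Ready: (vi) and (viii). (vi) is listed earlier → (vi).
Now (iii), (v) and (viii) have their prerequisites met. (iii) is listed earlier, so (iii) next.
(v) and (viii) are both available; (v) is listed earlier → (v).
Ready: (iv) and (viii). (iv) is listed earlier → (iv).
(vii) now also ready, so the ready set is {(vii), (viii)}; (vii) is listed earlier → (vii).
That leaves (viii) as the only ready step → (viii).
(xi) needed (viii), now all done → (xi).
(ii) and (x) are both available; (ii) is listed earlier → (ii).
Now (ix) and (x) have their prerequisites met. (ix) is listed earlier, so (ix) next.
Next only (x) has its prerequisites met → (x).

(i) → (xii) → (vi) → (iii) → (v) → (iv) → (vii) → (viii) → (xi) → (ii) → (ix) → (x)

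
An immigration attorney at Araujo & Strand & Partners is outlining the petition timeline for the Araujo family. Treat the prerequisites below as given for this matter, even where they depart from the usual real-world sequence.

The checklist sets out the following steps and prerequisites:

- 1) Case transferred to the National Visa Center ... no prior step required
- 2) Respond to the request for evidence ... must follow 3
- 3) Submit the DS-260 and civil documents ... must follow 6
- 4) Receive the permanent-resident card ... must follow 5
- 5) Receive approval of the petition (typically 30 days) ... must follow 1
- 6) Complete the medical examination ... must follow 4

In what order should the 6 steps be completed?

1 5 4 6 3 2

1 has no prerequisites → 1 first.
Next only 5 has its prerequisites met → 5.
4 needed 5, now all done → 4.
That leaves 6 as the only ready step → 6.
Next only 3 has its prerequisites met → 3.
2 needed 3, now all done → 2.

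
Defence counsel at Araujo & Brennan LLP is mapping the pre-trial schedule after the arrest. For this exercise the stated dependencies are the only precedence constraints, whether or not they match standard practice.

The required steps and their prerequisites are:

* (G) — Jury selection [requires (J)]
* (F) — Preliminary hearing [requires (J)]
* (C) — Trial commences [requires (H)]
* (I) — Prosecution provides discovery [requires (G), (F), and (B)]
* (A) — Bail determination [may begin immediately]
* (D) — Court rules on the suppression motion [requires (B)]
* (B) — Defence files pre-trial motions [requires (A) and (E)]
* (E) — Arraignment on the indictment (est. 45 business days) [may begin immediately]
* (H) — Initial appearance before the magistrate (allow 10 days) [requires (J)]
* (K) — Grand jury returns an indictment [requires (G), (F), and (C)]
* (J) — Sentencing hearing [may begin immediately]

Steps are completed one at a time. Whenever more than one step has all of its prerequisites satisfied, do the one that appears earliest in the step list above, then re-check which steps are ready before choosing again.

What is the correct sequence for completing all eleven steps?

(A), (E), (B), (D), (J), (G), (F), (I), (H), (C), (K)

(A), (E) and (J) have no prerequisites; (A) is listed earlier, so (A) is first.
Ready: (E) and (J). (E) is listed earlier → (E).
(B) now also ready, so the ready set is {(B), (J)}; (B) is listed earlier → (B).
(D) and (J) are both available; (D) is listed earlier → (D).
Next only (J) has its prerequisites met → (J).
Ready: (G), (F) and (H). (G) is listed earlier → (G).
Now (F) and (H) have their prerequisites met. (F) is listed earlier, so (F) next.
Now (I) and (H) have their prerequisites met. (I) is listed earlier, so (I) next.
(H) needed (J), now all done → (H).
Next only (C) has its prerequisites met → (C).
(K) needed (G), (F) and (C), now all done → (K).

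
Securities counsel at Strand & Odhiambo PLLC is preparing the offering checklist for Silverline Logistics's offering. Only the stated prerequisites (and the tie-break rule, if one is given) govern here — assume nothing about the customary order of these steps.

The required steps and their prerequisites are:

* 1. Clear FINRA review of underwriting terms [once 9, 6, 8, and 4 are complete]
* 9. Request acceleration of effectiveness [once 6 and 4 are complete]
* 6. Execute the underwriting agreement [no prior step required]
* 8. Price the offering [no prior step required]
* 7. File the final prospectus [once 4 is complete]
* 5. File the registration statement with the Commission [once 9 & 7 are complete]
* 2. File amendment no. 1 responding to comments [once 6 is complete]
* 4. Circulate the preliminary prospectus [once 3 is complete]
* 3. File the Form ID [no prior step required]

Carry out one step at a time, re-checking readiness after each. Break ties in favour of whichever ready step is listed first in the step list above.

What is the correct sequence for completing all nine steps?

6, 8, 2, 3, 4, 9, 1, 7, 5

Nothing is required for 6, 8 and 3. 6 is listed earlier → 6 first.
Ready: 8, 2 and 3. 8 is listed earlier → 8.
Now 2 and 3 have their prerequisites met. 2 is listed earlier, so 2 next.
Next only 3 has its prerequisites met → 3.
4 needed 3, now all done → 4.
9 and 7 are both available; 9 is listed earlier → 9.
Ready: 1 and 7. 1 is listed earlier → 1.
That leaves 7 as the only ready step → 7.
5 needed 9 and 7, now all done → 5.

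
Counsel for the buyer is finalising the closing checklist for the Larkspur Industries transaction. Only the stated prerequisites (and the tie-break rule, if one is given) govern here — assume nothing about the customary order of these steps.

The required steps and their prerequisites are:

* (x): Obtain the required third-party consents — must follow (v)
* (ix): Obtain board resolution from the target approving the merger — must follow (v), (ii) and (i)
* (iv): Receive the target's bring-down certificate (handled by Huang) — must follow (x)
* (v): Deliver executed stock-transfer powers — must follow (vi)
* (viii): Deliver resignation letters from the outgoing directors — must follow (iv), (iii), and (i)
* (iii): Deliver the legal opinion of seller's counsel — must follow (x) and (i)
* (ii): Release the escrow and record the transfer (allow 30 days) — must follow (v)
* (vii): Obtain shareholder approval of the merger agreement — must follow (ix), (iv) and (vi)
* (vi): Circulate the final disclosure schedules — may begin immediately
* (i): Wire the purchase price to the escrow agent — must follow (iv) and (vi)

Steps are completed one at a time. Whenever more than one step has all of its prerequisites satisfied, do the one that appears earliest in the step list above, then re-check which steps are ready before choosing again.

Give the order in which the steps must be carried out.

Only (vi) has no prerequisites, so it is first.
Next only (v) has its prerequisites met → (v).
Now (x) and (ii) have their prerequisites met. (x) is listed earlier, so (x) next.
(iv) now also ready, so the ready set is {(iv), (ii)}; (iv) is listed earlier → (iv).
(ii) and (i) are both available; (ii) is listed earlier → (ii).
(i) needed (iv) and (vi), now all done → (i).
Ready: (ix) and (iii). (ix) is listed earlier → (ix).
(iii) and (vii) are both available; (iii) is listed earlier → (iii).
(viii) now also ready, so the ready set is {(viii), (vii)}; (viii) is listed earlier → (viii).
(vii) needed (ix), (iv) and (vi), now all done → (vii).

(vi) (v) (x) (iv) (ii) (i) (ix) (iii) (viii) (vii)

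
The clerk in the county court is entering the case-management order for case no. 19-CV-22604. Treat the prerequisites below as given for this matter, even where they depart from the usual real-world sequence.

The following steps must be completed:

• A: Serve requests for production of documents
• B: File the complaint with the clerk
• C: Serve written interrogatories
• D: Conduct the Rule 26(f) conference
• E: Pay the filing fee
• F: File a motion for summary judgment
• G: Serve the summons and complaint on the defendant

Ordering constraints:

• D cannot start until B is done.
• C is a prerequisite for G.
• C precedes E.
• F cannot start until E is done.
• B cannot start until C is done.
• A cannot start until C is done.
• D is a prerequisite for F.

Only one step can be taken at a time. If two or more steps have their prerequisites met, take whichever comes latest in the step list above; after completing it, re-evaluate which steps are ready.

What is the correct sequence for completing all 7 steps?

C is the only step with nothing outstanding, so it goes first.
Now G, E, B and A have their prerequisites met. G is listed later, so G next.
E, B and A are all available; E is listed later → E.
B and A are both available; B is listed later → B.
D now also ready, so the ready set is {D, A}; D is listed later → D.
Now F and A have their prerequisites met. F is listed later, so F next.
A needed C, now all done → A.

C, G, E, B, D, F, A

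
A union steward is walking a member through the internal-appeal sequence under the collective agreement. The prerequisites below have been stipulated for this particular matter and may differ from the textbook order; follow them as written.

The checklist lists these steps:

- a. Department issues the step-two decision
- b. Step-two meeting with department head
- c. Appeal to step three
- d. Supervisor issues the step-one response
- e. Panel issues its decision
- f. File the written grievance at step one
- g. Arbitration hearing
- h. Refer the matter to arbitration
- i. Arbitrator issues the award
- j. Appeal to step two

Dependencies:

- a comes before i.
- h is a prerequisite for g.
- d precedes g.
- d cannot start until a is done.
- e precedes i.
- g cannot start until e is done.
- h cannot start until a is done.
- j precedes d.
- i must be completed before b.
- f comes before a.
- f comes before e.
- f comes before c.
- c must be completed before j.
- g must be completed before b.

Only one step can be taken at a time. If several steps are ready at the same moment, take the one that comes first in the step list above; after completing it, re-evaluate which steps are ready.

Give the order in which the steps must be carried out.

f a c e h i j d g b

f has no prerequisites → f first.
a, c and e are all available; a is listed earlier → a.
Now c, e and h have their prerequisites met. c is listed earlier, so c next.
Now e, h and j have their prerequisites met. e is listed earlier, so e next.
i now also ready, so the ready set is {h, i, j}; h is listed earlier → h.
Now i and j have their prerequisites met. i is listed earlier, so i next.
j needed c, now all done → j.
Next only d has its prerequisites met → d.
g needed d, e and h, now all done → g.
b needed g and i, now all done → b.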